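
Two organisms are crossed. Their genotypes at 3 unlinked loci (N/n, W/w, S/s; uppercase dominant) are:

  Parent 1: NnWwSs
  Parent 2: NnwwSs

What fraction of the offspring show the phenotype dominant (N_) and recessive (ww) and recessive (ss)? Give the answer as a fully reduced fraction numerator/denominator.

NnWwSs gametes: NWS×1, NWs×1, NwS×1, Nws×1, nWS×1, nWs×1, nwS×1, nws×1
NnwwSs gametes: NwS×2, Nws×2, nwS×2, nws×2
NnWwSs×NnwwSs grid (8·8=64): NNWwSS=2 NNWwSs=4 NNWwss=2 NNwwSS=2 NNwwSs=4 NNwwss=2 NnWwSS=4 NnWwSs=8 NnWwss=4 NnwwSS=4 NnwwSs=8 Nnwwss=4 nnWwSS=2 nnWwSs=4 nnWwss=2 nnwwSS=2 nnwwSs=4 nnwwss=2
N_ ww ss hits 6/64; gcd=2; 6÷2/64÷2 = 3/32

P(N_ ww ss) = 3/32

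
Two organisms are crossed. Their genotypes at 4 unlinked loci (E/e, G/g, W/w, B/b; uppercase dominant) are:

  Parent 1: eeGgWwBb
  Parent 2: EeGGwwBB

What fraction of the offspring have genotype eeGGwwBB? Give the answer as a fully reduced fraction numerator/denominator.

eeGgWwBb gametes: eGWB×2, eGWb×2, eGwB×2, eGwb×2, egWB×2, egWb×2, egwB×2, egwb×2
EeGGwwBB gametes: EGwB×8, eGwB×8
eeGgWwBb×EeGGwwBB grid (16·16=256): EeGGWwBB=16 EeGGWwBb=16 EeGGwwBB=16 EeGGwwBb=16 EeGgWwBB=16 EeGgWwBb=16 EeGgwwBB=16 EeGgwwBb=16 eeGGWwBB=16 eeGGWwBb=16 eeGGwwBB=16 eeGGwwBb=16 eeGgWwBB=16 eeGgWwBb=16 eeGgwwBB=16 eeGgwwBb=16
eeGGwwBB hits 16/256; gcd=16; 16÷16/256÷16 = 1/16

P(eeGGwwBB) = 1/16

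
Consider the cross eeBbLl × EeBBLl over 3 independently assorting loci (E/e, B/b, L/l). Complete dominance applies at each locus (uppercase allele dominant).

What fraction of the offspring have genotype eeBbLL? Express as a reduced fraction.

P(eeBbLL) = 1/16

eeBbLl gametes: eBL×2, eBl×2, ebL×2, ebl×2
EeBBLl gametes: EBL×2, EBl×2, eBL×2, eBl×2
eeBbLl×EeBBLl grid (8·8=64): EeBBLL=4 EeBBLl=8 EeBBll=4 EeBbLL=4 EeBbLl=8 EeBbll=4 eeBBLL=4 eeBBLl=8 eeBBll=4 eeBbLL=4 eeBbLl=8 eeBbll=4
eeBbLL hits 4/64; gcd=4; 4÷4/64÷4 = 1/16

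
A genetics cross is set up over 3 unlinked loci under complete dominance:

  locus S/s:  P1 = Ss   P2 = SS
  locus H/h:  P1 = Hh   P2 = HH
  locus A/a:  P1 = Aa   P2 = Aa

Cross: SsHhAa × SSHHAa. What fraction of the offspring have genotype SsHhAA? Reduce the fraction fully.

P(SsHhAA) = 1/16

SsHhAa gametes: SHA×1, SHa×1, ShA×1, Sha×1, sHA×1, sHa×1, shA×1, sha×1
SSHHAa gametes: SHA×4, SHa×4
SsHhAa×SSHHAa grid (8·8=64): SSHHAA=4 SSHHAa=8 SSHHaa=4 SSHhAA=4 SSHhAa=8 SSHhaa=4 SsHHAA=4 SsHHAa=8 SsHHaa=4 SsHhAA=4 SsHhAa=8 SsHhaa=4
SsHhAA hits 4/64; gcd=4; 4÷4/64÷4 = 1/16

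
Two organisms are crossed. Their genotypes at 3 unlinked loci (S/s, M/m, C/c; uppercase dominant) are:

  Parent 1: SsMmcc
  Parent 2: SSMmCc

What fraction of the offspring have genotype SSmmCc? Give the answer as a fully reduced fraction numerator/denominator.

P(SSmmCc) = 1/16

SsMmcc gametes: SMc×2, Smc×2, sMc×2, smc×2
SSMmCc gametes: SMC×2, SMc×2, SmC×2, Smc×2
SsMmcc×SSMmCc grid (8·8=64): SSMMCc=4 SSMMcc=4 SSMmCc=8 SSMmcc=8 SSmmCc=4 SSmmcc=4 SsMMCc=4 SsMMcc=4 SsMmCc=8 SsMmcc=8 SsmmCc=4 Ssmmcc=4
SSmmCc hits 4/64; gcd=4; 4÷4/64÷4 = 1/16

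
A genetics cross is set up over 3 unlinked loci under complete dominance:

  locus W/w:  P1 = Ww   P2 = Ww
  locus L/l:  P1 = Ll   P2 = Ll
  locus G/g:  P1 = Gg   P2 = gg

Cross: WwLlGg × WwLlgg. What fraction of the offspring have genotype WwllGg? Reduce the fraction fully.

WwLlGg gametes: WLG×1, WLg×1, WlG×1, Wlg×1, wLG×1, wLg×1, wlG×1, wlg×1
WwLlgg gametes: WLg×2, Wlg×2, wLg×2, wlg×2
WwLlGg×WwLlgg grid (8·8=64): WWLLGg=2 WWLLgg=2 WWLlGg=4 WWLlgg=4 WWllGg=2 WWllgg=2 WwLLGg=4 WwLLgg=4 WwLlGg=8 WwLlgg=8 WwllGg=4 Wwllgg=4 wwLLGg=2 wwLLgg=2 wwLlGg=4 wwLlgg=4 wwllGg=2 wwllgg=2
WwllGg hits 4/64; gcd=4; 4÷4/64÷4 = 1/16

P(WwllGg) = 1/16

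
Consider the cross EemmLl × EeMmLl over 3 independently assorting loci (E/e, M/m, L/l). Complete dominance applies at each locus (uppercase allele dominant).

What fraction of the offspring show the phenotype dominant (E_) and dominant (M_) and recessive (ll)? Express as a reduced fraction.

P(E_ M_ ll) = 3/32

EemmLl gametes: EmL×2, Eml×2, emL×2, eml×2
EeMmLl gametes: EML×1, EMl×1, EmL×1, Eml×1, eML×1, eMl×1, emL×1, eml×1
EemmLl×EeMmLl grid (8·8=64): EEMmLL=2 EEMmLl=4 EEMmll=2 EEmmLL=2 EEmmLl=4 EEmmll=2 EeMmLL=4 EeMmLl=8 EeMmll=4 EemmLL=4 EemmLl=8 Eemmll=4 eeMmLL=2 eeMmLl=4 eeMmll=2 eemmLL=2 eemmLl=4 eemmll=2
E_ M_ ll hits 6/64; gcd=2; 6÷2/64÷2 = 3/32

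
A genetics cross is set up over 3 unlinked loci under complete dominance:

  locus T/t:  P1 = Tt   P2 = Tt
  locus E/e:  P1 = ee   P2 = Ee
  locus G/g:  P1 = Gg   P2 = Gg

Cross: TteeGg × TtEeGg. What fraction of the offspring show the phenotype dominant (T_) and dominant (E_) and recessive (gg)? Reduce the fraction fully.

TteeGg gametes: TeG×2, Teg×2, teG×2, teg×2
TtEeGg gametes: TEG×1, TEg×1, TeG×1, Teg×1, tEG×1, tEg×1, teG×1, teg×1
TteeGg×TtEeGg grid (8·8=64): TTEeGG=2 TTEeGg=4 TTEegg=2 TTeeGG=2 TTeeGg=4 TTeegg=2 TtEeGG=4 TtEeGg=8 TtEegg=4 TteeGG=4 TteeGg=8 Tteegg=4 ttEeGG=2 ttEeGg=4 ttEegg=2 tteeGG=2 tteeGg=4 tteegg=2
T_ E_ gg hits 6/64; gcd=2; 6÷2/64÷2 = 3/32

P(T_ E_ gg) = 3/32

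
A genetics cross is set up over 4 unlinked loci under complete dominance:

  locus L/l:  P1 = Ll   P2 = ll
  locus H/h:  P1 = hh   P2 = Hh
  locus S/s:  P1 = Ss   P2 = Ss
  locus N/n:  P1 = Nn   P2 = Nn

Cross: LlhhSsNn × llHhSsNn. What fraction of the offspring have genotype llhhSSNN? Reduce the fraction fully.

P(llhhSSNN) = 1/64

LlhhSsNn gametes: LhSN×2, LhSn×2, LhsN×2, Lhsn×2, lhSN×2, lhSn×2, lhsN×2, lhsn×2
llHhSsNn gametes: lHSN×2, lHSn×2, lHsN×2, lHsn×2, lhSN×2, lhSn×2, lhsN×2, lhsn×2
LlhhSsNn×llHhSsNn grid (16·16=256): LlHhSSNN=4 LlHhSSNn=8 LlHhSSnn=4 LlHhSsNN=8 LlHhSsNn=16 LlHhSsnn=8 LlHhssNN=4 LlHhssNn=8 LlHhssnn=4 LlhhSSNN=4 LlhhSSNn=8 LlhhSSnn=4 LlhhSsNN=8 LlhhSsNn=16 LlhhSsnn=8 LlhhssNN=4 LlhhssNn=8 Llhhssnn=4 llHhSSNN=4 llHhSSNn=8 llHhSSnn=4 llHhSsNN=8 llHhSsNn=16 llHhSsnn=8 llHhssNN=4 llHhssNn=8 llHhssnn=4 llhhSSNN=4 llhhSSNn=8 llhhSSnn=4 llhhSsNN=8 llhhSsNn=16 llhhSsnn=8 llhhssNN=4 llhhssNn=8 llhhssnn=4
llhhSSNN hits 4/256; gcd=4; 4÷4/256÷4 = 1/64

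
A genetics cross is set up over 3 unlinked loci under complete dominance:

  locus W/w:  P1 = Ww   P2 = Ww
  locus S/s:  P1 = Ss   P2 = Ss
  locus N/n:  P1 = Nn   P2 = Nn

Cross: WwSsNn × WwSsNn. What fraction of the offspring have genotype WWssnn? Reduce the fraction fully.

WwSsNn gametes: WSN×1, WSn×1, WsN×1, Wsn×1, wSN×1, wSn×1, wsN×1, wsn×1
WwSsNn gametes: WSN×1, WSn×1, WsN×1, Wsn×1, wSN×1, wSn×1, wsN×1, wsn×1
WwSsNn×WwSsNn grid (8·8=64): WWSSNN=1 WWSSNn=2 WWSSnn=1 WWSsNN=2 WWSsNn=4 WWSsnn=2 WWssNN=1 WWssNn=2 WWssnn=1 WwSSNN=2 WwSSNn=4 WwSSnn=2 WwSsNN=4 WwSsNn=8 WwSsnn=4 WwssNN=2 WwssNn=4 Wwssnn=2 wwSSNN=1 wwSSNn=2 wwSSnn=1 wwSsNN=2 wwSsNn=4 wwSsnn=2 wwssNN=1 wwssNn=2 wwssnn=1
WWssnn hits 1/64; gcd=1; 1÷1/64÷1 = 1/64

P(WWssnn) = 1/64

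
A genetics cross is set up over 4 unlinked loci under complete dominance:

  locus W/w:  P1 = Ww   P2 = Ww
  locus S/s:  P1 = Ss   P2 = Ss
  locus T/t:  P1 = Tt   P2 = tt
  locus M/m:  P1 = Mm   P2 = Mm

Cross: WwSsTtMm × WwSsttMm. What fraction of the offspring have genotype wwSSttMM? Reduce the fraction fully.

P(wwSSttMM) = 1/128

WwSsTtMm gametes: WSTM×1, WSTm×1, WStM×1, WStm×1, WsTM×1, WsTm×1, WstM×1, Wstm×1, wSTM×1, wSTm×1, wStM×1, wStm×1, wsTM×1, wsTm×1, wstM×1, wstm×1
WwSsttMm gametes: WStM×2, WStm×2, WstM×2, Wstm×2, wStM×2, wStm×2, wstM×2, wstm×2
WwSsTtMm×WwSsttMm grid (16·16=256): WWSSTtMM=2 WWSSTtMm=4 WWSSTtmm=2 WWSSttMM=2 WWSSttMm=4 WWSSttmm=2 WWSsTtMM=4 WWSsTtMm=8 WWSsTtmm=4 WWSsttMM=4 WWSsttMm=8 WWSsttmm=4 WWssTtMM=2 WWssTtMm=4 WWssTtmm=2 WWssttMM=2 WWssttMm=4 WWssttmm=2 WwSSTtMM=4 WwSSTtMm=8 WwSSTtmm=4 WwSSttMM=4 WwSSttMm=8 WwSSttmm=4 WwSsTtMM=8 WwSsTtMm=16 WwSsTtmm=8 WwSsttMM=8 WwSsttMm=16 WwSsttmm=8 WwssTtMM=4 WwssTtMm=8 WwssTtmm=4 WwssttMM=4 WwssttMm=8 Wwssttmm=4 wwSSTtMM=2 wwSSTtMm=4 wwSSTtmm=2 wwSSttMM=2 wwSSttMm=4 wwSSttmm=2 wwSsTtMM=4 wwSsTtMm=8 wwSsTtmm=4 wwSsttMM=4 wwSsttMm=8 wwSsttmm=4 wwssTtMM=2 wwssTtMm=4 wwssTtmm=2 wwssttMM=2 wwssttMm=4 wwssttmm=2
wwSSttMM hits 2/256; gcd=2; 2÷2/256÷2 = 1/128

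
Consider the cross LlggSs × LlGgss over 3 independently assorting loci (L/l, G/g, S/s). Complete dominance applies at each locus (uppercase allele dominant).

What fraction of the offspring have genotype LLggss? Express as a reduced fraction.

LlggSs gametes: LgS×2, Lgs×2, lgS×2, lgs×2
LlGgss gametes: LGs×2, Lgs×2, lGs×2, lgs×2
LlggSs×LlGgss grid (8·8=64): LLGgSs=4 LLGgss=4 LLggSs=4 LLggss=4 LlGgSs=8 LlGgss=8 LlggSs=8 Llggss=8 llGgSs=4 llGgss=4 llggSs=4 llggss=4
LLggss hits 4/64; gcd=4; 4÷4/64÷4 = 1/16

P(LLggss) = 1/16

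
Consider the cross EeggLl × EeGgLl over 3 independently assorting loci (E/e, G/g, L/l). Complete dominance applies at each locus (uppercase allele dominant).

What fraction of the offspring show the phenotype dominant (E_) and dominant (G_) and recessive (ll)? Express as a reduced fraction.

P(E_ G_ ll) = 3/32

EeggLl gametes: EgL×2, Egl×2, egL×2, egl×2
EeGgLl gametes: EGL×1, EGl×1, EgL×1, Egl×1, eGL×1, eGl×1, egL×1, egl×1
EeggLl×EeGgLl grid (8·8=64): EEGgLL=2 EEGgLl=4 EEGgll=2 EEggLL=2 EEggLl=4 EEggll=2 EeGgLL=4 EeGgLl=8 EeGgll=4 EeggLL=4 EeggLl=8 Eeggll=4 eeGgLL=2 eeGgLl=4 eeGgll=2 eeggLL=2 eeggLl=4 eeggll=2
E_ G_ ll hits 6/64; gcd=2; 6÷2/64÷2 = 3/32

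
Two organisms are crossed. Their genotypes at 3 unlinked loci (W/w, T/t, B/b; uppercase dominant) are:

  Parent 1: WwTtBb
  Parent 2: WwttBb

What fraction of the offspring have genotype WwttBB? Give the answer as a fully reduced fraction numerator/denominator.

WwTtBb gametes: WTB×1, WTb×1, WtB×1, Wtb×1, wTB×1, wTb×1, wtB×1, wtb×1
WwttBb gametes: WtB×2, Wtb×2, wtB×2, wtb×2
WwTtBb×WwttBb grid (8·8=64): WWTtBB=2 WWTtBb=4 WWTtbb=2 WWttBB=2 WWttBb=4 WWttbb=2 WwTtBB=4 WwTtBb=8 WwTtbb=4 WwttBB=4 WwttBb=8 Wwttbb=4 wwTtBB=2 wwTtBb=4 wwTtbb=2 wwttBB=2 wwttBb=4 wwttbb=2
WwttBB hits 4/64; gcd=4; 4÷4/64÷4 = 1/16

P(WwttBB) = 1/16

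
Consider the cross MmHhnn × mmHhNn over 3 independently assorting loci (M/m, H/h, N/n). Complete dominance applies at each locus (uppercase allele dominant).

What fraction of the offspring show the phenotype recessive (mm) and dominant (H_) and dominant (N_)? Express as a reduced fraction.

P(mm H_ N_) = 3/16

MmHhnn gametes: MHn×2, Mhn×2, mHn×2, mhn×2
mmHhNn gametes: mHN×2, mHn×2, mhN×2, mhn×2
MmHhnn×mmHhNn grid (8·8=64): MmHHNn=4 MmHHnn=4 MmHhNn=8 MmHhnn=8 MmhhNn=4 Mmhhnn=4 mmHHNn=4 mmHHnn=4 mmHhNn=8 mmHhnn=8 mmhhNn=4 mmhhnn=4
mm H_ N_ hits 12/64; gcd=4; 12÷4/64÷4 = 3/16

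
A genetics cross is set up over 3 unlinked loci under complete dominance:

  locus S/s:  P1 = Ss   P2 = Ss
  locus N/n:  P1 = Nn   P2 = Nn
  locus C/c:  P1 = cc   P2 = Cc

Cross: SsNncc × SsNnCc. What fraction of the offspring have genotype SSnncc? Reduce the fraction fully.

SsNncc gametes: SNc×2, Snc×2, sNc×2, snc×2
SsNnCc gametes: SNC×1, SNc×1, SnC×1, Snc×1, sNC×1, sNc×1, snC×1, snc×1
SsNncc×SsNnCc grid (8·8=64): SSNNCc=2 SSNNcc=2 SSNnCc=4 SSNncc=4 SSnnCc=2 SSnncc=2 SsNNCc=4 SsNNcc=4 SsNnCc=8 SsNncc=8 SsnnCc=4 Ssnncc=4 ssNNCc=2 ssNNcc=2 ssNnCc=4 ssNncc=4 ssnnCc=2 ssnncc=2
SSnncc hits 2/64; gcd=2; 2÷2/64÷2 = 1/32

P(SSnncc) = 1/32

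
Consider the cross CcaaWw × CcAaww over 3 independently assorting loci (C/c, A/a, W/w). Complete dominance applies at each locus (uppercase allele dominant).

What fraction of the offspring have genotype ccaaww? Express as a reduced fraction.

P(ccaaww) = 1/16

CcaaWw gametes: CaW×2, Caw×2, caW×2, caw×2
CcAaww gametes: CAw×2, Caw×2, cAw×2, caw×2
CcaaWw×CcAaww grid (8·8=64): CCAaWw=4 CCAaww=4 CCaaWw=4 CCaaww=4 CcAaWw=8 CcAaww=8 CcaaWw=8 Ccaaww=8 ccAaWw=4 ccAaww=4 ccaaWw=4 ccaaww=4
ccaaww hits 4/64; gcd=4; 4÷4/64÷4 = 1/16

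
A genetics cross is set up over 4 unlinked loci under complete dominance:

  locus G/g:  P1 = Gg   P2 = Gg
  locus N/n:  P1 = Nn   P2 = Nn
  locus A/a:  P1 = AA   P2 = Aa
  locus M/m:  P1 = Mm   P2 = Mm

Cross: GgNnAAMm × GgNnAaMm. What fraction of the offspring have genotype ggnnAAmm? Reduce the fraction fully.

P(ggnnAAmm) = 1/128

GgNnAAMm gametes: GNAM×2, GNAm×2, GnAM×2, GnAm×2, gNAM×2, gNAm×2, gnAM×2, gnAm×2
GgNnAaMm gametes: GNAM×1, GNAm×1, GNaM×1, GNam×1, GnAM×1, GnAm×1, GnaM×1, Gnam×1, gNAM×1, gNAm×1, gNaM×1, gNam×1, gnAM×1, gnAm×1, gnaM×1, gnam×1
GgNnAAMm×GgNnAaMm grid (16·16=256): GGNNAAMM=2 GGNNAAMm=4 GGNNAAmm=2 GGNNAaMM=2 GGNNAaMm=4 GGNNAamm=2 GGNnAAMM=4 GGNnAAMm=8 GGNnAAmm=4 GGNnAaMM=4 GGNnAaMm=8 GGNnAamm=4 GGnnAAMM=2 GGnnAAMm=4 GGnnAAmm=2 GGnnAaMM=2 GGnnAaMm=4 GGnnAamm=2 GgNNAAMM=4 GgNNAAMm=8 GgNNAAmm=4 GgNNAaMM=4 GgNNAaMm=8 GgNNAamm=4 GgNnAAMM=8 GgNnAAMm=16 GgNnAAmm=8 GgNnAaMM=8 GgNnAaMm=16 GgNnAamm=8 GgnnAAMM=4 GgnnAAMm=8 GgnnAAmm=4 GgnnAaMM=4 GgnnAaMm=8 GgnnAamm=4 ggNNAAMM=2 ggNNAAMm=4 ggNNAAmm=2 ggNNAaMM=2 ggNNAaMm=4 ggNNAamm=2 ggNnAAMM=4 ggNnAAMm=8 ggNnAAmm=4 ggNnAaMM=4 ggNnAaMm=8 ggNnAamm=4 ggnnAAMM=2 ggnnAAMm=4 ggnnAAmm=2 ggnnAaMM=2 ggnnAaMm=4 ggnnAamm=2
ggnnAAmm hits 2/256; gcd=2; 2÷2/256÷2 = 1/128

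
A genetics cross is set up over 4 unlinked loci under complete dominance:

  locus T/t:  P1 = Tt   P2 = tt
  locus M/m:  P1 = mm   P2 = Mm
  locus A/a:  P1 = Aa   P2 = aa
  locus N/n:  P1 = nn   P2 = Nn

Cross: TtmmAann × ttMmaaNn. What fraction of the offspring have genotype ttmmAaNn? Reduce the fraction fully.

P(ttmmAaNn) = 1/16

TtmmAann gametes: TmAn×4, Tman×4, tmAn×4, tman×4
ttMmaaNn gametes: tMaN×4, tMan×4, tmaN×4, tman×4
TtmmAann×ttMmaaNn grid (16·16=256): TtMmAaNn=16 TtMmAann=16 TtMmaaNn=16 TtMmaann=16 TtmmAaNn=16 TtmmAann=16 TtmmaaNn=16 Ttmmaann=16 ttMmAaNn=16 ttMmAann=16 ttMmaaNn=16 ttMmaann=16 ttmmAaNn=16 ttmmAann=16 ttmmaaNn=16 ttmmaann=16
ttmmAaNn hits 16/256; gcd=16; 16÷16/256÷16 = 1/16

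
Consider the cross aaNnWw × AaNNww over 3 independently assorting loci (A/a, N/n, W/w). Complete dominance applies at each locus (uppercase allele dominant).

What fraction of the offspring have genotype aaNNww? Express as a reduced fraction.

aaNnWw gametes: aNW×2, aNw×2, anW×2, anw×2
AaNNww gametes: ANw×4, aNw×4
aaNnWw×AaNNww grid (8·8=64): AaNNWw=8 AaNNww=8 AaNnWw=8 AaNnww=8 aaNNWw=8 aaNNww=8 aaNnWw=8 aaNnww=8
aaNNww hits 8/64; gcd=8; 8÷8/64÷8 = 1/8

P(aaNNww) = 1/8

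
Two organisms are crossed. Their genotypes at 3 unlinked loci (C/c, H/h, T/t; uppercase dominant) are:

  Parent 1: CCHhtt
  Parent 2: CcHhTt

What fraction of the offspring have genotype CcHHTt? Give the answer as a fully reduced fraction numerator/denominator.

CCHhtt gametes: CHt×4, Cht×4
CcHhTt gametes: CHT×1, CHt×1, ChT×1, Cht×1, cHT×1, cHt×1, chT×1, cht×1
CCHhtt×CcHhTt grid (8·8=64): CCHHTt=4 CCHHtt=4 CCHhTt=8 CCHhtt=8 CChhTt=4 CChhtt=4 CcHHTt=4 CcHHtt=4 CcHhTt=8 CcHhtt=8 CchhTt=4 Cchhtt=4
CcHHTt hits 4/64; gcd=4; 4÷4/64÷4 = 1/16

P(CcHHTt) = 1/16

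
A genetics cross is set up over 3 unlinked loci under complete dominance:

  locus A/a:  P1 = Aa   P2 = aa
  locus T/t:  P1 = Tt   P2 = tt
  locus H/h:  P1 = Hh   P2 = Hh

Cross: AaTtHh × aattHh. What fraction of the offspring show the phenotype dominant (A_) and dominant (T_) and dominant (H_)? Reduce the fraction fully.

P(A_ T_ H_) = 3/16

AaTtHh gametes: ATH×1, ATh×1, AtH×1, Ath×1, aTH×1, aTh×1, atH×1, ath×1
aattHh gametes: atH×4, ath×4
AaTtHh×aattHh grid (8·8=64): AaTtHH=4 AaTtHh=8 AaTthh=4 AattHH=4 AattHh=8 Aatthh=4 aaTtHH=4 aaTtHh=8 aaTthh=4 aattHH=4 aattHh=8 aatthh=4
A_ T_ H_ hits 12/64; gcd=4; 12÷4/64÷4 = 3/16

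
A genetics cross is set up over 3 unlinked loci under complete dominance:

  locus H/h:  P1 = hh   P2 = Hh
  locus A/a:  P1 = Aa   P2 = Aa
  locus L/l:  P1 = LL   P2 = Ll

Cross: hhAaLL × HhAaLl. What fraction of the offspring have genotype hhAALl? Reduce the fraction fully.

P(hhAALl) = 1/16

hhAaLL gametes: hAL×4, haL×4
HhAaLl gametes: HAL×1, HAl×1, HaL×1, Hal×1, hAL×1, hAl×1, haL×1, hal×1
hhAaLL×HhAaLl grid (8·8=64): HhAALL=4 HhAALl=4 HhAaLL=8 HhAaLl=8 HhaaLL=4 HhaaLl=4 hhAALL=4 hhAALl=4 hhAaLL=8 hhAaLl=8 hhaaLL=4 hhaaLl=4
hhAALl hits 4/64; gcd=4; 4÷4/64÷4 = 1/16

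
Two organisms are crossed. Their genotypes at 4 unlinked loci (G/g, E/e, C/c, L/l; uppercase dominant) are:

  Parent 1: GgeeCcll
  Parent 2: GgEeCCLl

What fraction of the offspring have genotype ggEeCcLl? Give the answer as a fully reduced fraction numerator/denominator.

GgeeCcll gametes: GeCl×4, Gecl×4, geCl×4, gecl×4
GgEeCCLl gametes: GECL×2, GECl×2, GeCL×2, GeCl×2, gECL×2, gECl×2, geCL×2, geCl×2
GgeeCcll×GgEeCCLl grid (16·16=256): GGEeCCLl=8 GGEeCCll=8 GGEeCcLl=8 GGEeCcll=8 GGeeCCLl=8 GGeeCCll=8 GGeeCcLl=8 GGeeCcll=8 GgEeCCLl=16 GgEeCCll=16 GgEeCcLl=16 GgEeCcll=16 GgeeCCLl=16 GgeeCCll=16 GgeeCcLl=16 GgeeCcll=16 ggEeCCLl=8 ggEeCCll=8 ggEeCcLl=8 ggEeCcll=8 ggeeCCLl=8 ggeeCCll=8 ggeeCcLl=8 ggeeCcll=8
ggEeCcLl hits 8/256; gcd=8; 8÷8/256÷8 = 1/32

P(ggEeCcLl) = 1/32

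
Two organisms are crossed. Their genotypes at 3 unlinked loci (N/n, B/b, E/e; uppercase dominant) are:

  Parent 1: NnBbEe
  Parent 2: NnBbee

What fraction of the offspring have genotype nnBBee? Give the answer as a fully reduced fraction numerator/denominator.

NnBbEe gametes: NBE×1, NBe×1, NbE×1, Nbe×1, nBE×1, nBe×1, nbE×1, nbe×1
NnBbee gametes: NBe×2, Nbe×2, nBe×2, nbe×2
NnBbEe×NnBbee grid (8·8=64): NNBBEe=2 NNBBee=2 NNBbEe=4 NNBbee=4 NNbbEe=2 NNbbee=2 NnBBEe=4 NnBBee=4 NnBbEe=8 NnBbee=8 NnbbEe=4 Nnbbee=4 nnBBEe=2 nnBBee=2 nnBbEe=4 nnBbee=4 nnbbEe=2 nnbbee=2
nnBBee hits 2/64; gcd=2; 2÷2/64÷2 = 1/32

P(nnBBee) = 1/32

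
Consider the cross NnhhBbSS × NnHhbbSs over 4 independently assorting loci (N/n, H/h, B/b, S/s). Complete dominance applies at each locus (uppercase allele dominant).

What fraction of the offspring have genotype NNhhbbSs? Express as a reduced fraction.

P(NNhhbbSs) = 1/32

NnhhBbSS gametes: NhBS×4, NhbS×4, nhBS×4, nhbS×4
NnHhbbSs gametes: NHbS×2, NHbs×2, NhbS×2, Nhbs×2, nHbS×2, nHbs×2, nhbS×2, nhbs×2
NnhhBbSS×NnHhbbSs grid (16·16=256): NNHhBbSS=8 NNHhBbSs=8 NNHhbbSS=8 NNHhbbSs=8 NNhhBbSS=8 NNhhBbSs=8 NNhhbbSS=8 NNhhbbSs=8 NnHhBbSS=16 NnHhBbSs=16 NnHhbbSS=16 NnHhbbSs=16 NnhhBbSS=16 NnhhBbSs=16 NnhhbbSS=16 NnhhbbSs=16 nnHhBbSS=8 nnHhBbSs=8 nnHhbbSS=8 nnHhbbSs=8 nnhhBbSS=8 nnhhBbSs=8 nnhhbbSS=8 nnhhbbSs=8
NNhhbbSs hits 8/256; gcd=8; 8÷8/256÷8 = 1/32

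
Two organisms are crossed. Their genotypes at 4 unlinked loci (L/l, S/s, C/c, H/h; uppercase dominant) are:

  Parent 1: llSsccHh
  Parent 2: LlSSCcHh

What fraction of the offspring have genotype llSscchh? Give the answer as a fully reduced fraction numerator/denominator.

llSsccHh gametes: lScH×4, lSch×4, lscH×4, lsch×4
LlSSCcHh gametes: LSCH×2, LSCh×2, LScH×2, LSch×2, lSCH×2, lSCh×2, lScH×2, lSch×2
llSsccHh×LlSSCcHh grid (16·16=256): LlSSCcHH=8 LlSSCcHh=16 LlSSCchh=8 LlSSccHH=8 LlSSccHh=16 LlSScchh=8 LlSsCcHH=8 LlSsCcHh=16 LlSsCchh=8 LlSsccHH=8 LlSsccHh=16 LlSscchh=8 llSSCcHH=8 llSSCcHh=16 llSSCchh=8 llSSccHH=8 llSSccHh=16 llSScchh=8 llSsCcHH=8 llSsCcHh=16 llSsCchh=8 llSsccHH=8 llSsccHh=16 llSscchh=8
llSscchh hits 8/256; gcd=8; 8÷8/256÷8 = 1/32

P(llSscchh) = 1/32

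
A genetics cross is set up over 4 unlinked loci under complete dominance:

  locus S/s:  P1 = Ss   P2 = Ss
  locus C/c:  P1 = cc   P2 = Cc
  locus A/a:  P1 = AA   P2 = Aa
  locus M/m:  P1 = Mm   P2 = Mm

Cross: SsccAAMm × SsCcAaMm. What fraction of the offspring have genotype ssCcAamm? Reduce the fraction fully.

SsccAAMm gametes: ScAM×4, ScAm×4, scAM×4, scAm×4
SsCcAaMm gametes: SCAM×1, SCAm×1, SCaM×1, SCam×1, ScAM×1, ScAm×1, ScaM×1, Scam×1, sCAM×1, sCAm×1, sCaM×1, sCam×1, scAM×1, scAm×1, scaM×1, scam×1
SsccAAMm×SsCcAaMm grid (16·16=256): SSCcAAMM=4 SSCcAAMm=8 SSCcAAmm=4 SSCcAaMM=4 SSCcAaMm=8 SSCcAamm=4 SSccAAMM=4 SSccAAMm=8 SSccAAmm=4 SSccAaMM=4 SSccAaMm=8 SSccAamm=4 SsCcAAMM=8 SsCcAAMm=16 SsCcAAmm=8 SsCcAaMM=8 SsCcAaMm=16 SsCcAamm=8 SsccAAMM=8 SsccAAMm=16 SsccAAmm=8 SsccAaMM=8 SsccAaMm=16 SsccAamm=8 ssCcAAMM=4 ssCcAAMm=8 ssCcAAmm=4 ssCcAaMM=4 ssCcAaMm=8 ssCcAamm=4 ssccAAMM=4 ssccAAMm=8 ssccAAmm=4 ssccAaMM=4 ssccAaMm=8 ssccAamm=4
ssCcAamm hits 4/256; gcd=4; 4÷4/256÷4 = 1/64

P(ssCcAamm) = 1/64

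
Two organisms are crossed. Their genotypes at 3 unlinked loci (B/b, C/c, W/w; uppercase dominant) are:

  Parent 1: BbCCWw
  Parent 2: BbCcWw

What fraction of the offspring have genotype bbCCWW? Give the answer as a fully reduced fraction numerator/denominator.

P(bbCCWW) = 1/32

BbCCWw gametes: BCW×2, BCw×2, bCW×2, bCw×2
BbCcWw gametes: BCW×1, BCw×1, BcW×1, Bcw×1, bCW×1, bCw×1, bcW×1, bcw×1
BbCCWw×BbCcWw grid (8·8=64): BBCCWW=2 BBCCWw=4 BBCCww=2 BBCcWW=2 BBCcWw=4 BBCcww=2 BbCCWW=4 BbCCWw=8 BbCCww=4 BbCcWW=4 BbCcWw=8 BbCcww=4 bbCCWW=2 bbCCWw=4 bbCCww=2 bbCcWW=2 bbCcWw=4 bbCcww=2
bbCCWW hits 2/64; gcd=2; 2÷2/64÷2 = 1/32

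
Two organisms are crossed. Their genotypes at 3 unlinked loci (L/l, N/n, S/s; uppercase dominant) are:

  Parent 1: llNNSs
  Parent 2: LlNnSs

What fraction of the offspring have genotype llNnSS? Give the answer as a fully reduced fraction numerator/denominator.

P(llNnSS) = 1/16

llNNSs gametes: lNS×4, lNs×4
LlNnSs gametes: LNS×1, LNs×1, LnS×1, Lns×1, lNS×1, lNs×1, lnS×1, lns×1
llNNSs×LlNnSs grid (8·8=64): LlNNSS=4 LlNNSs=8 LlNNss=4 LlNnSS=4 LlNnSs=8 LlNnss=4 llNNSS=4 llNNSs=8 llNNss=4 llNnSS=4 llNnSs=8 llNnss=4
llNnSS hits 4/64; gcd=4; 4÷4/64÷4 = 1/16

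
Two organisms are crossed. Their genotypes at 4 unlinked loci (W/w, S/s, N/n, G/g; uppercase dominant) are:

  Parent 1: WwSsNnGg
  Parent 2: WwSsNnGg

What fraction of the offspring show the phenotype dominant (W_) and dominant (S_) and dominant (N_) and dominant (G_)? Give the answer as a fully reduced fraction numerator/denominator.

P(W_ S_ N_ G_) = 81/256

WwSsNnGg gametes: WSNG×1, WSNg×1, WSnG×1, WSng×1, WsNG×1, WsNg×1, WsnG×1, Wsng×1, wSNG×1, wSNg×1, wSnG×1, wSng×1, wsNG×1, wsNg×1, wsnG×1, wsng×1
WwSsNnGg gametes: WSNG×1, WSNg×1, WSnG×1, WSng×1, WsNG×1, WsNg×1, WsnG×1, Wsng×1, wSNG×1, wSNg×1, wSnG×1, wSng×1, wsNG×1, wsNg×1, wsnG×1, wsng×1
WwSsNnGg×WwSsNnGg grid (16·16=256): WWSSNNGG=1 WWSSNNGg=2 WWSSNNgg=1 WWSSNnGG=2 WWSSNnGg=4 WWSSNngg=2 WWSSnnGG=1 WWSSnnGg=2 WWSSnngg=1 WWSsNNGG=2 WWSsNNGg=4 WWSsNNgg=2 WWSsNnGG=4 WWSsNnGg=8 WWSsNngg=4 WWSsnnGG=2 WWSsnnGg=4 WWSsnngg=2 WWssNNGG=1 WWssNNGg=2 WWssNNgg=1 WWssNnGG=2 WWssNnGg=4 WWssNngg=2 WWssnnGG=1 WWssnnGg=2 WWssnngg=1 WwSSNNGG=2 WwSSNNGg=4 WwSSNNgg=2 WwSSNnGG=4 WwSSNnGg=8 WwSSNngg=4 WwSSnnGG=2 WwSSnnGg=4 WwSSnngg=2 WwSsNNGG=4 WwSsNNGg=8 WwSsNNgg=4 WwSsNnGG=8 WwSsNnGg=16 WwSsNngg=8 WwSsnnGG=4 WwSsnnGg=8 WwSsnngg=4 WwssNNGG=2 WwssNNGg=4 WwssNNgg=2 WwssNnGG=4 WwssNnGg=8 WwssNngg=4 WwssnnGG=2 WwssnnGg=4 Wwssnngg=2 wwSSNNGG=1 wwSSNNGg=2 wwSSNNgg=1 wwSSNnGG=2 wwSSNnGg=4 wwSSNngg=2 wwSSnnGG=1 wwSSnnGg=2 wwSSnngg=1 wwSsNNGG=2 wwSsNNGg=4 wwSsNNgg=2 wwSsNnGG=4 wwSsNnGg=8 wwSsNngg=4 wwSsnnGG=2 wwSsnnGg=4 wwSsnngg=2 wwssNNGG=1 wwssNNGg=2 wwssNNgg=1 wwssNnGG=2 wwssNnGg=4 wwssNngg=2 wwssnnGG=1 wwssnnGg=2 wwssnngg=1
W_ S_ N_ G_ hits 81/256; gcd=1; 81÷1/256÷1 = 81/256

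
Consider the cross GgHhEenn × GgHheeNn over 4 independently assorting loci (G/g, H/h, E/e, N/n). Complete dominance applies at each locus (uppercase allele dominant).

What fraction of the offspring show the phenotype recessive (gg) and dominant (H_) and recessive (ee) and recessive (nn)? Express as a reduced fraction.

P(gg H_ ee nn) = 3/64

GgHhEenn gametes: GHEn×2, GHen×2, GhEn×2, Ghen×2, gHEn×2, gHen×2, ghEn×2, ghen×2
GgHheeNn gametes: GHeN×2, GHen×2, GheN×2, Ghen×2, gHeN×2, gHen×2, gheN×2, ghen×2
GgHhEenn×GgHheeNn grid (16·16=256): GGHHEeNn=4 GGHHEenn=4 GGHHeeNn=4 GGHHeenn=4 GGHhEeNn=8 GGHhEenn=8 GGHheeNn=8 GGHheenn=8 GGhhEeNn=4 GGhhEenn=4 GGhheeNn=4 GGhheenn=4 GgHHEeNn=8 GgHHEenn=8 GgHHeeNn=8 GgHHeenn=8 GgHhEeNn=16 GgHhEenn=16 GgHheeNn=16 GgHheenn=16 GghhEeNn=8 GghhEenn=8 GghheeNn=8 Gghheenn=8 ggHHEeNn=4 ggHHEenn=4 ggHHeeNn=4 ggHHeenn=4 ggHhEeNn=8 ggHhEenn=8 ggHheeNn=8 ggHheenn=8 gghhEeNn=4 gghhEenn=4 gghheeNn=4 gghheenn=4
gg H_ ee nn hits 12/256; gcd=4; 12÷4/256÷4 = 3/64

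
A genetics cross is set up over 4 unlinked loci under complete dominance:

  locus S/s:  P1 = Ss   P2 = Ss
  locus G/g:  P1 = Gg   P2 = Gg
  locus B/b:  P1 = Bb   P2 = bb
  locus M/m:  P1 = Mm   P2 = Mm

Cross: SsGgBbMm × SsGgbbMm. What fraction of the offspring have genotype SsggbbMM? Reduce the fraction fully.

P(SsggbbMM) = 1/64

SsGgBbMm gametes: SGBM×1, SGBm×1, SGbM×1, SGbm×1, SgBM×1, SgBm×1, SgbM×1, Sgbm×1, sGBM×1, sGBm×1, sGbM×1, sGbm×1, sgBM×1, sgBm×1, sgbM×1, sgbm×1
SsGgbbMm gametes: SGbM×2, SGbm×2, SgbM×2, Sgbm×2, sGbM×2, sGbm×2, sgbM×2, sgbm×2
SsGgBbMm×SsGgbbMm grid (16·16=256): SSGGBbMM=2 SSGGBbMm=4 SSGGBbmm=2 SSGGbbMM=2 SSGGbbMm=4 SSGGbbmm=2 SSGgBbMM=4 SSGgBbMm=8 SSGgBbmm=4 SSGgbbMM=4 SSGgbbMm=8 SSGgbbmm=4 SSggBbMM=2 SSggBbMm=4 SSggBbmm=2 SSggbbMM=2 SSggbbMm=4 SSggbbmm=2 SsGGBbMM=4 SsGGBbMm=8 SsGGBbmm=4 SsGGbbMM=4 SsGGbbMm=8 SsGGbbmm=4 SsGgBbMM=8 SsGgBbMm=16 SsGgBbmm=8 SsGgbbMM=8 SsGgbbMm=16 SsGgbbmm=8 SsggBbMM=4 SsggBbMm=8 SsggBbmm=4 SsggbbMM=4 SsggbbMm=8 Ssggbbmm=4 ssGGBbMM=2 ssGGBbMm=4 ssGGBbmm=2 ssGGbbMM=2 ssGGbbMm=4 ssGGbbmm=2 ssGgBbMM=4 ssGgBbMm=8 ssGgBbmm=4 ssGgbbMM=4 ssGgbbMm=8 ssGgbbmm=4 ssggBbMM=2 ssggBbMm=4 ssggBbmm=2 ssggbbMM=2 ssggbbMm=4 ssggbbmm=2
SsggbbMM hits 4/256; gcd=4; 4÷4/256÷4 = 1/64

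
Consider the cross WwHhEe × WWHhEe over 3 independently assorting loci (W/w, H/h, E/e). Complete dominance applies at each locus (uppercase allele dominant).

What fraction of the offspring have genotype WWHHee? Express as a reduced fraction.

WwHhEe gametes: WHE×1, WHe×1, WhE×1, Whe×1, wHE×1, wHe×1, whE×1, whe×1
WWHhEe gametes: WHE×2, WHe×2, WhE×2, Whe×2
WwHhEe×WWHhEe grid (8·8=64): WWHHEE=2 WWHHEe=4 WWHHee=2 WWHhEE=4 WWHhEe=8 WWHhee=4 WWhhEE=2 WWhhEe=4 WWhhee=2 WwHHEE=2 WwHHEe=4 WwHHee=2 WwHhEE=4 WwHhEe=8 WwHhee=4 WwhhEE=2 WwhhEe=4 Wwhhee=2
WWHHee hits 2/64; gcd=2; 2÷2/64÷2 = 1/32

P(WWHHee) = 1/32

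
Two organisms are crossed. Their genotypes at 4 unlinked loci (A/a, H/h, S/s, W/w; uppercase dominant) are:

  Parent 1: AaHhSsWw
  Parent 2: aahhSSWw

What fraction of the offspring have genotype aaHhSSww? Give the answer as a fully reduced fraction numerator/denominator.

P(aaHhSSww) = 1/32

AaHhSsWw gametes: AHSW×1, AHSw×1, AHsW×1, AHsw×1, AhSW×1, AhSw×1, AhsW×1, Ahsw×1, aHSW×1, aHSw×1, aHsW×1, aHsw×1, ahSW×1, ahSw×1, ahsW×1, ahsw×1
aahhSSWw gametes: ahSW×8, ahSw×8
AaHhSsWw×aahhSSWw grid (16·16=256): AaHhSSWW=8 AaHhSSWw=16 AaHhSSww=8 AaHhSsWW=8 AaHhSsWw=16 AaHhSsww=8 AahhSSWW=8 AahhSSWw=16 AahhSSww=8 AahhSsWW=8 AahhSsWw=16 AahhSsww=8 aaHhSSWW=8 aaHhSSWw=16 aaHhSSww=8 aaHhSsWW=8 aaHhSsWw=16 aaHhSsww=8 aahhSSWW=8 aahhSSWw=16 aahhSSww=8 aahhSsWW=8 aahhSsWw=16 aahhSsww=8
aaHhSSww hits 8/256; gcd=8; 8÷8/256÷8 = 1/32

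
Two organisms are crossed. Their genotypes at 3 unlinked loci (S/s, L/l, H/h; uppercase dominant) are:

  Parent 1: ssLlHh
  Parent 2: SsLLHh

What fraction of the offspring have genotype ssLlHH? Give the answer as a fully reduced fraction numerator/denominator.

P(ssLlHH) = 1/16

ssLlHh gametes: sLH×2, sLh×2, slH×2, slh×2
SsLLHh gametes: SLH×2, SLh×2, sLH×2, sLh×2
ssLlHh×SsLLHh grid (8·8=64): SsLLHH=4 SsLLHh=8 SsLLhh=4 SsLlHH=4 SsLlHh=8 SsLlhh=4 ssLLHH=4 ssLLHh=8 ssLLhh=4 ssLlHH=4 ssLlHh=8 ssLlhh=4
ssLlHH hits 4/64; gcd=4; 4÷4/64÷4 = 1/16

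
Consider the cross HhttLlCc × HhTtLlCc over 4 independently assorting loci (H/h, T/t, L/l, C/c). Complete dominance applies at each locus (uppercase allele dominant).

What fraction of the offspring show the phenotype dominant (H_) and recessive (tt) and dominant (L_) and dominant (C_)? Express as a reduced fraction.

P(H_ tt L_ C_) = 27/128

HhttLlCc gametes: HtLC×2, HtLc×2, HtlC×2, Htlc×2, htLC×2, htLc×2, htlC×2, htlc×2
HhTtLlCc gametes: HTLC×1, HTLc×1, HTlC×1, HTlc×1, HtLC×1, HtLc×1, HtlC×1, Htlc×1, hTLC×1, hTLc×1, hTlC×1, hTlc×1, htLC×1, htLc×1, htlC×1, htlc×1
HhttLlCc×HhTtLlCc grid (16·16=256): HHTtLLCC=2 HHTtLLCc=4 HHTtLLcc=2 HHTtLlCC=4 HHTtLlCc=8 HHTtLlcc=4 HHTtllCC=2 HHTtllCc=4 HHTtllcc=2 HHttLLCC=2 HHttLLCc=4 HHttLLcc=2 HHttLlCC=4 HHttLlCc=8 HHttLlcc=4 HHttllCC=2 HHttllCc=4 HHttllcc=2 HhTtLLCC=4 HhTtLLCc=8 HhTtLLcc=4 HhTtLlCC=8 HhTtLlCc=16 HhTtLlcc=8 HhTtllCC=4 HhTtllCc=8 HhTtllcc=4 HhttLLCC=4 HhttLLCc=8 HhttLLcc=4 HhttLlCC=8 HhttLlCc=16 HhttLlcc=8 HhttllCC=4 HhttllCc=8 Hhttllcc=4 hhTtLLCC=2 hhTtLLCc=4 hhTtLLcc=2 hhTtLlCC=4 hhTtLlCc=8 hhTtLlcc=4 hhTtllCC=2 hhTtllCc=4 hhTtllcc=2 hhttLLCC=2 hhttLLCc=4 hhttLLcc=2 hhttLlCC=4 hhttLlCc=8 hhttLlcc=4 hhttllCC=2 hhttllCc=4 hhttllcc=2
H_ tt L_ C_ hits 54/256; gcd=2; 54÷2/256÷2 = 27/128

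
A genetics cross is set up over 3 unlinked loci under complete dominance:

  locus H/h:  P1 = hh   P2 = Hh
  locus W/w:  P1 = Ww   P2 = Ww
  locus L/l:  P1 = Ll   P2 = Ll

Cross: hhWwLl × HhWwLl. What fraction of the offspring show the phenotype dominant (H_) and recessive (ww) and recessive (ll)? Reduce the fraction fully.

hhWwLl gametes: hWL×2, hWl×2, hwL×2, hwl×2
HhWwLl gametes: HWL×1, HWl×1, HwL×1, Hwl×1, hWL×1, hWl×1, hwL×1, hwl×1
hhWwLl×HhWwLl grid (8·8=64): HhWWLL=2 HhWWLl=4 HhWWll=2 HhWwLL=4 HhWwLl=8 HhWwll=4 HhwwLL=2 HhwwLl=4 Hhwwll=2 hhWWLL=2 hhWWLl=4 hhWWll=2 hhWwLL=4 hhWwLl=8 hhWwll=4 hhwwLL=2 hhwwLl=4 hhwwll=2
H_ ww ll hits 2/64; gcd=2; 2÷2/64÷2 = 1/32

P(H_ ww ll) = 1/32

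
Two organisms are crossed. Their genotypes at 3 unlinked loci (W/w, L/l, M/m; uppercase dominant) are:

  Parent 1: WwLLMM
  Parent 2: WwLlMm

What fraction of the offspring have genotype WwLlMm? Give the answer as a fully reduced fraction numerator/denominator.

P(WwLlMm) = 1/8

WwLLMM gametes: WLM×4, wLM×4
WwLlMm gametes: WLM×1, WLm×1, WlM×1, Wlm×1, wLM×1, wLm×1, wlM×1, wlm×1
WwLLMM×WwLlMm grid (8·8=64): WWLLMM=4 WWLLMm=4 WWLlMM=4 WWLlMm=4 WwLLMM=8 WwLLMm=8 WwLlMM=8 WwLlMm=8 wwLLMM=4 wwLLMm=4 wwLlMM=4 wwLlMm=4
WwLlMm hits 8/64; gcd=8; 8÷8/64÷8 = 1/8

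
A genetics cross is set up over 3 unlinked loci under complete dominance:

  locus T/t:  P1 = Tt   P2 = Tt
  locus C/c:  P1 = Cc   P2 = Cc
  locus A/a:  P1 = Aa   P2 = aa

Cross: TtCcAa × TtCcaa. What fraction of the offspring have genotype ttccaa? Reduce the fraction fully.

P(ttccaa) = 1/32

TtCcAa gametes: TCA×1, TCa×1, TcA×1, Tca×1, tCA×1, tCa×1, tcA×1, tca×1
TtCcaa gametes: TCa×2, Tca×2, tCa×2, tca×2
TtCcAa×TtCcaa grid (8·8=64): TTCCAa=2 TTCCaa=2 TTCcAa=4 TTCcaa=4 TTccAa=2 TTccaa=2 TtCCAa=4 TtCCaa=4 TtCcAa=8 TtCcaa=8 TtccAa=4 Ttccaa=4 ttCCAa=2 ttCCaa=2 ttCcAa=4 ttCcaa=4 ttccAa=2 ttccaa=2
ttccaa hits 2/64; gcd=2; 2÷2/64÷2 = 1/32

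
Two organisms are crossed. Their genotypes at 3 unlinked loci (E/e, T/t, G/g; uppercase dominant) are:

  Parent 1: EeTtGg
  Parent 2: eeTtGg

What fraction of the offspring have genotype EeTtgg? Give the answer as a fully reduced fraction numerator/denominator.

EeTtGg gametes: ETG×1, ETg×1, EtG×1, Etg×1, eTG×1, eTg×1, etG×1, etg×1
eeTtGg gametes: eTG×2, eTg×2, etG×2, etg×2
EeTtGg×eeTtGg grid (8·8=64): EeTTGG=2 EeTTGg=4 EeTTgg=2 EeTtGG=4 EeTtGg=8 EeTtgg=4 EettGG=2 EettGg=4 Eettgg=2 eeTTGG=2 eeTTGg=4 eeTTgg=2 eeTtGG=4 eeTtGg=8 eeTtgg=4 eettGG=2 eettGg=4 eettgg=2
EeTtgg hits 4/64; gcd=4; 4÷4/64÷4 = 1/16

P(EeTtgg) = 1/16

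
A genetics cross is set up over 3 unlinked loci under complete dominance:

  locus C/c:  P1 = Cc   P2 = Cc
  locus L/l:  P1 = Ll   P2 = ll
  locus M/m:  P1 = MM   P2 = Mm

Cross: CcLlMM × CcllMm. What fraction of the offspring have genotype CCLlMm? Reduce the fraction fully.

CcLlMM gametes: CLM×2, ClM×2, cLM×2, clM×2
CcllMm gametes: ClM×2, Clm×2, clM×2, clm×2
CcLlMM×CcllMm grid (8·8=64): CCLlMM=4 CCLlMm=4 CCllMM=4 CCllMm=4 CcLlMM=8 CcLlMm=8 CcllMM=8 CcllMm=8 ccLlMM=4 ccLlMm=4 ccllMM=4 ccllMm=4
CCLlMm hits 4/64; gcd=4; 4÷4/64÷4 = 1/16

P(CCLlMm) = 1/16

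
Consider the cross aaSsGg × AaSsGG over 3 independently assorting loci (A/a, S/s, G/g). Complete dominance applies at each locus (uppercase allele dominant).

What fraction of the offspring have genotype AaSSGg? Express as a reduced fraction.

aaSsGg gametes: aSG×2, aSg×2, asG×2, asg×2
AaSsGG gametes: ASG×2, AsG×2, aSG×2, asG×2
aaSsGg×AaSsGG grid (8·8=64): AaSSGG=4 AaSSGg=4 AaSsGG=8 AaSsGg=8 AassGG=4 AassGg=4 aaSSGG=4 aaSSGg=4 aaSsGG=8 aaSsGg=8 aassGG=4 aassGg=4
AaSSGg hits 4/64; gcd=4; 4÷4/64÷4 = 1/16

P(AaSSGg) = 1/16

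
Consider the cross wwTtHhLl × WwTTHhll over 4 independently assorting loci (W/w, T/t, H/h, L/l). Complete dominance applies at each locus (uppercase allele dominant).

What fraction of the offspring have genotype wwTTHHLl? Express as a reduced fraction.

wwTtHhLl gametes: wTHL×2, wTHl×2, wThL×2, wThl×2, wtHL×2, wtHl×2, wthL×2, wthl×2
WwTTHhll gametes: WTHl×4, WThl×4, wTHl×4, wThl×4
wwTtHhLl×WwTTHhll grid (16·16=256): WwTTHHLl=8 WwTTHHll=8 WwTTHhLl=16 WwTTHhll=16 WwTThhLl=8 WwTThhll=8 WwTtHHLl=8 WwTtHHll=8 WwTtHhLl=16 WwTtHhll=16 WwTthhLl=8 WwTthhll=8 wwTTHHLl=8 wwTTHHll=8 wwTTHhLl=16 wwTTHhll=16 wwTThhLl=8 wwTThhll=8 wwTtHHLl=8 wwTtHHll=8 wwTtHhLl=16 wwTtHhll=16 wwTthhLl=8 wwTthhll=8
wwTTHHLl hits 8/256; gcd=8; 8÷8/256÷8 = 1/32

P(wwTTHHLl) = 1/32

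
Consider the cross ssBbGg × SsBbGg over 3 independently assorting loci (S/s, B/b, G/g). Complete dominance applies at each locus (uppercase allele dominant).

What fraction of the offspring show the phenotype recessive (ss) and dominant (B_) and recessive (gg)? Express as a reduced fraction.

ssBbGg gametes: sBG×2, sBg×2, sbG×2, sbg×2
SsBbGg gametes: SBG×1, SBg×1, SbG×1, Sbg×1, sBG×1, sBg×1, sbG×1, sbg×1
ssBbGg×SsBbGg grid (8·8=64): SsBBGG=2 SsBBGg=4 SsBBgg=2 SsBbGG=4 SsBbGg=8 SsBbgg=4 SsbbGG=2 SsbbGg=4 Ssbbgg=2 ssBBGG=2 ssBBGg=4 ssBBgg=2 ssBbGG=4 ssBbGg=8 ssBbgg=4 ssbbGG=2 ssbbGg=4 ssbbgg=2
ss B_ gg hits 6/64; gcd=2; 6÷2/64÷2 = 3/32

P(ss B_ gg) = 3/32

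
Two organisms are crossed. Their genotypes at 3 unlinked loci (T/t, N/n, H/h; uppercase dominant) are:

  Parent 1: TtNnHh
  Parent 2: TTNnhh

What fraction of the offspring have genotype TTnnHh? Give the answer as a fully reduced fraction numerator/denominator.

TtNnHh gametes: TNH×1, TNh×1, TnH×1, Tnh×1, tNH×1, tNh×1, tnH×1, tnh×1
TTNnhh gametes: TNh×4, Tnh×4
TtNnHh×TTNnhh grid (8·8=64): TTNNHh=4 TTNNhh=4 TTNnHh=8 TTNnhh=8 TTnnHh=4 TTnnhh=4 TtNNHh=4 TtNNhh=4 TtNnHh=8 TtNnhh=8 TtnnHh=4 Ttnnhh=4
TTnnHh hits 4/64; gcd=4; 4÷4/64÷4 = 1/16

P(TTnnHh) = 1/16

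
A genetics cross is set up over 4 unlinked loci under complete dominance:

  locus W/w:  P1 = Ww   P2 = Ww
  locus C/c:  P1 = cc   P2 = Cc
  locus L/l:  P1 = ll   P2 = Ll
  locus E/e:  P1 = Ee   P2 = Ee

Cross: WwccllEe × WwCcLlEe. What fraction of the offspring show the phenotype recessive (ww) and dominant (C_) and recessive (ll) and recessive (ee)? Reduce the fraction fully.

P(ww C_ ll ee) = 1/64

WwccllEe gametes: WclE×4, Wcle×4, wclE×4, wcle×4
WwCcLlEe gametes: WCLE×1, WCLe×1, WClE×1, WCle×1, WcLE×1, WcLe×1, WclE×1, Wcle×1, wCLE×1, wCLe×1, wClE×1, wCle×1, wcLE×1, wcLe×1, wclE×1, wcle×1
WwccllEe×WwCcLlEe grid (16·16=256): WWCcLlEE=4 WWCcLlEe=8 WWCcLlee=4 WWCcllEE=4 WWCcllEe=8 WWCcllee=4 WWccLlEE=4 WWccLlEe=8 WWccLlee=4 WWccllEE=4 WWccllEe=8 WWccllee=4 WwCcLlEE=8 WwCcLlEe=16 WwCcLlee=8 WwCcllEE=8 WwCcllEe=16 WwCcllee=8 WwccLlEE=8 WwccLlEe=16 WwccLlee=8 WwccllEE=8 WwccllEe=16 Wwccllee=8 wwCcLlEE=4 wwCcLlEe=8 wwCcLlee=4 wwCcllEE=4 wwCcllEe=8 wwCcllee=4 wwccLlEE=4 wwccLlEe=8 wwccLlee=4 wwccllEE=4 wwccllEe=8 wwccllee=4
ww C_ ll ee hits 4/256; gcd=4; 4÷4/256÷4 = 1/64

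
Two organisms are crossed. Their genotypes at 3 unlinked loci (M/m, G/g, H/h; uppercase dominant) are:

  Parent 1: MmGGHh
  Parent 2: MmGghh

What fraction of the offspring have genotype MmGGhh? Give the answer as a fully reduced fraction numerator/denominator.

MmGGHh gametes: MGH×2, MGh×2, mGH×2, mGh×2
MmGghh gametes: MGh×2, Mgh×2, mGh×2, mgh×2
MmGGHh×MmGghh grid (8·8=64): MMGGHh=4 MMGGhh=4 MMGgHh=4 MMGghh=4 MmGGHh=8 MmGGhh=8 MmGgHh=8 MmGghh=8 mmGGHh=4 mmGGhh=4 mmGgHh=4 mmGghh=4
MmGGhh hits 8/64; gcd=8; 8÷8/64÷8 = 1/8

P(MmGGhh) = 1/8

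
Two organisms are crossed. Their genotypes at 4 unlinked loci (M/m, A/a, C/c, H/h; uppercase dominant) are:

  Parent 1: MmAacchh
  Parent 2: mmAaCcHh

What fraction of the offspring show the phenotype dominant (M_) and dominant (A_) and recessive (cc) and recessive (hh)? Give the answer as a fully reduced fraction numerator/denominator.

P(M_ A_ cc hh) = 3/32

MmAacchh gametes: MAch×4, Mach×4, mAch×4, mach×4
mmAaCcHh gametes: mACH×2, mACh×2, mAcH×2, mAch×2, maCH×2, maCh×2, macH×2, mach×2
MmAacchh×mmAaCcHh grid (16·16=256): MmAACcHh=8 MmAACchh=8 MmAAccHh=8 MmAAcchh=8 MmAaCcHh=16 MmAaCchh=16 MmAaccHh=16 MmAacchh=16 MmaaCcHh=8 MmaaCchh=8 MmaaccHh=8 Mmaacchh=8 mmAACcHh=8 mmAACchh=8 mmAAccHh=8 mmAAcchh=8 mmAaCcHh=16 mmAaCchh=16 mmAaccHh=16 mmAacchh=16 mmaaCcHh=8 mmaaCchh=8 mmaaccHh=8 mmaacchh=8
M_ A_ cc hh hits 24/256; gcd=8; 24÷8/256÷8 = 3/32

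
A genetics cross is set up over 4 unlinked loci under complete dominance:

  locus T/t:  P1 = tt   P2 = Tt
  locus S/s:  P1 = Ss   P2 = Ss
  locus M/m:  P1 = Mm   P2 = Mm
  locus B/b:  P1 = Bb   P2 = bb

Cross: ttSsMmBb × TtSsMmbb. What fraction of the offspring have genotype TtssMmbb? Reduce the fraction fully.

P(TtssMmbb) = 1/32

ttSsMmBb gametes: tSMB×2, tSMb×2, tSmB×2, tSmb×2, tsMB×2, tsMb×2, tsmB×2, tsmb×2
TtSsMmbb gametes: TSMb×2, TSmb×2, TsMb×2, Tsmb×2, tSMb×2, tSmb×2, tsMb×2, tsmb×2
ttSsMmBb×TtSsMmbb grid (16·16=256): TtSSMMBb=4 TtSSMMbb=4 TtSSMmBb=8 TtSSMmbb=8 TtSSmmBb=4 TtSSmmbb=4 TtSsMMBb=8 TtSsMMbb=8 TtSsMmBb=16 TtSsMmbb=16 TtSsmmBb=8 TtSsmmbb=8 TtssMMBb=4 TtssMMbb=4 TtssMmBb=8 TtssMmbb=8 TtssmmBb=4 Ttssmmbb=4 ttSSMMBb=4 ttSSMMbb=4 ttSSMmBb=8 ttSSMmbb=8 ttSSmmBb=4 ttSSmmbb=4 ttSsMMBb=8 ttSsMMbb=8 ttSsMmBb=16 ttSsMmbb=16 ttSsmmBb=8 ttSsmmbb=8 ttssMMBb=4 ttssMMbb=4 ttssMmBb=8 ttssMmbb=8 ttssmmBb=4 ttssmmbb=4
TtssMmbb hits 8/256; gcd=8; 8÷8/256÷8 = 1/32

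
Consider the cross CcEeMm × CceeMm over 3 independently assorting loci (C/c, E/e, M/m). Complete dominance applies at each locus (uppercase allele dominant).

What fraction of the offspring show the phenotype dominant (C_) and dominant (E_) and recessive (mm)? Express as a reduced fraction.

CcEeMm gametes: CEM×1, CEm×1, CeM×1, Cem×1, cEM×1, cEm×1, ceM×1, cem×1
CceeMm gametes: CeM×2, Cem×2, ceM×2, cem×2
CcEeMm×CceeMm grid (8·8=64): CCEeMM=2 CCEeMm=4 CCEemm=2 CCeeMM=2 CCeeMm=4 CCeemm=2 CcEeMM=4 CcEeMm=8 CcEemm=4 CceeMM=4 CceeMm=8 Cceemm=4 ccEeMM=2 ccEeMm=4 ccEemm=2 cceeMM=2 cceeMm=4 cceemm=2
C_ E_ mm hits 6/64; gcd=2; 6÷2/64÷2 = 3/32

P(C_ E_ mm) = 3/32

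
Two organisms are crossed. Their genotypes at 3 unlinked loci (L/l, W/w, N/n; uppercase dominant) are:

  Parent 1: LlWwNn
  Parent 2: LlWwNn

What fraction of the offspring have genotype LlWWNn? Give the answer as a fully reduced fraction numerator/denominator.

LlWwNn gametes: LWN×1, LWn×1, LwN×1, Lwn×1, lWN×1, lWn×1, lwN×1, lwn×1
LlWwNn gametes: LWN×1, LWn×1, LwN×1, Lwn×1, lWN×1, lWn×1, lwN×1, lwn×1
LlWwNn×LlWwNn grid (8·8=64): LLWWNN=1 LLWWNn=2 LLWWnn=1 LLWwNN=2 LLWwNn=4 LLWwnn=2 LLwwNN=1 LLwwNn=2 LLwwnn=1 LlWWNN=2 LlWWNn=4 LlWWnn=2 LlWwNN=4 LlWwNn=8 LlWwnn=4 LlwwNN=2 LlwwNn=4 Llwwnn=2 llWWNN=1 llWWNn=2 llWWnn=1 llWwNN=2 llWwNn=4 llWwnn=2 llwwNN=1 llwwNn=2 llwwnn=1
LlWWNn hits 4/64; gcd=4; 4÷4/64÷4 = 1/16

P(LlWWNn) = 1/16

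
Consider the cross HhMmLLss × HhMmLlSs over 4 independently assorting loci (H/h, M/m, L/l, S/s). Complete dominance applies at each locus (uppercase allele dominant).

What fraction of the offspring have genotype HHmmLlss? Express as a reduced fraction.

P(HHmmLlss) = 1/64

HhMmLLss gametes: HMLs×4, HmLs×4, hMLs×4, hmLs×4
HhMmLlSs gametes: HMLS×1, HMLs×1, HMlS×1, HMls×1, HmLS×1, HmLs×1, HmlS×1, Hmls×1, hMLS×1, hMLs×1, hMlS×1, hMls×1, hmLS×1, hmLs×1, hmlS×1, hmls×1
HhMmLLss×HhMmLlSs grid (16·16=256): HHMMLLSs=4 HHMMLLss=4 HHMMLlSs=4 HHMMLlss=4 HHMmLLSs=8 HHMmLLss=8 HHMmLlSs=8 HHMmLlss=8 HHmmLLSs=4 HHmmLLss=4 HHmmLlSs=4 HHmmLlss=4 HhMMLLSs=8 HhMMLLss=8 HhMMLlSs=8 HhMMLlss=8 HhMmLLSs=16 HhMmLLss=16 HhMmLlSs=16 HhMmLlss=16 HhmmLLSs=8 HhmmLLss=8 HhmmLlSs=8 HhmmLlss=8 hhMMLLSs=4 hhMMLLss=4 hhMMLlSs=4 hhMMLlss=4 hhMmLLSs=8 hhMmLLss=8 hhMmLlSs=8 hhMmLlss=8 hhmmLLSs=4 hhmmLLss=4 hhmmLlSs=4 hhmmLlss=4
HHmmLlss hits 4/256; gcd=4; 4÷4/256÷4 = 1/64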